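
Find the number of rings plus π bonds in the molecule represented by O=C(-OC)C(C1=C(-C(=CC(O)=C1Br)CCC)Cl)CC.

Molecular formula from the SMILES: C14H18BrClO3.
DoU = (2C + 2 + N − H − X)/2 = (2·14 + 2 + 0 − 18 − 2)/2 = 10/2 = 5.
(Structurally: 1 ring(s) + 4 π bond(s) = 5.)

5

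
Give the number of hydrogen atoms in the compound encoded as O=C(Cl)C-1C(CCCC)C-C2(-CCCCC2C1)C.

27

Hydrogens are implicit in SMILES; fill each atom to its normal valence:
  9 × C: 2 H each → 18
  3 × C: 1 H each → 3
  2 × C: 3 H each → 6
  2 × C: no H
  1 × Cl: no H
  1 × O: no H
  Total hydrogens = 27.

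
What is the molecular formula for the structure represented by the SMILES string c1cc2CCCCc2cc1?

Heavy atoms from the SMILES: 10 C.
Implicit hydrogens by atom environment:
  4 × C: 2 H each → 8
  4 × C (aromatic): 1 H each → 4
  2 × C (aromatic): no H
  Total hydrogens = 12.
Molecular formula: C10H12

C10H12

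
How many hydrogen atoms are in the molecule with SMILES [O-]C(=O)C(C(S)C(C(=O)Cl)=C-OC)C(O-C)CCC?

18

Hydrogens are implicit in SMILES; fill each atom to its normal valence:
  4 × C: 1 H each → 4
  4 × O: no H
  3 × C: 3 H each → 9
  3 × C: no H
  2 × C: 2 H each → 4
  1 × Cl: no H
  1 × O (charge -1): no H
  1 × S: 1 H
  Total hydrogens = 18.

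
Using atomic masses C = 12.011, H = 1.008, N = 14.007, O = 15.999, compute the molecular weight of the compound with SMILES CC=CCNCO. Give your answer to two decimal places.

Molecular formula: C5H11NO.
M = 5×12.011 + 11×1.008 + 1×14.007 + 1×15.999 = 101.15 g/mol.

101.15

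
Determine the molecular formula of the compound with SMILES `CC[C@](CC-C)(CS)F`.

Heavy atoms from the SMILES: 7 C, 1 F, 1 S.
Implicit hydrogens by atom environment:
  4 × C: 2 H each → 8
  2 × C: 3 H each → 6
  1 × C: no H
  1 × F: no H
  1 × S: 1 H
  Total hydrogens = 15.
Molecular formula: C7H15FS

C7H15FS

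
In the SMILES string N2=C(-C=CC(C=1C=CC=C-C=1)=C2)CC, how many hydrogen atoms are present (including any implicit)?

Hydrogens are implicit in SMILES; fill each atom to its normal valence:
  8 × C (aromatic): 1 H each → 8
  3 × C (aromatic): no H
  1 × C: 3 H
  1 × C: 2 H
  1 × N (aromatic): no H
  Total hydrogens = 13.

13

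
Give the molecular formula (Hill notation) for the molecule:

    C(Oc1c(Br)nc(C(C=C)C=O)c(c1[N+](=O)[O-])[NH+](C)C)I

Heavy atoms from the SMILES: 1 Br, 12 C, 1 I, 3 N, 4 O.
Implicit hydrogens by atom environment:
  5 × C (aromatic): no H
  3 × C: 1 H each → 3
  3 × O: no H
  2 × C: 3 H each → 6
  2 × C: 2 H each → 4
  1 × Br: no H
  1 × I: no H
  1 × N (charge +1): 1 H
  1 × N (aromatic): no H
  1 × N (charge +1): no H
  1 × O (charge -1): no H
  Total hydrogens = 14.
Net charge +1.
Molecular formula: C12H14BrIN3O4+

C12H14BrIN3O4+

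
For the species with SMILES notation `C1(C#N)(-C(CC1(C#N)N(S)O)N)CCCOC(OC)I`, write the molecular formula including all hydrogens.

Heavy atoms from the SMILES: 11 C, 1 I, 4 N, 3 O, 1 S.
Implicit hydrogens by atom environment:
  4 × C: 2 H each → 8
  4 × C: no H
  3 × N: no H
  2 × C: 1 H each → 2
  2 × O: no H
  1 × C: 3 H
  1 × I: no H
  1 × N: 2 H
  1 × O: 1 H
  1 × S: 1 H
  Total hydrogens = 17.
Molecular formula: C11H17IN4O3S

C11H17IN4O3S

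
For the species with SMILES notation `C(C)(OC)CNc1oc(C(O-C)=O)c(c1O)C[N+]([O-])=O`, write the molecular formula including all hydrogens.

Heavy atoms from the SMILES: 11 C, 2 N, 7 O.
Implicit hydrogens by atom environment:
  4 × C (aromatic): no H
  4 × O: no H
  3 × C: 3 H each → 9
  2 × C: 2 H each → 4
  1 × C: 1 H
  1 × C: no H
  1 × N: 1 H
  1 × N (charge +1): no H
  1 × O: 1 H
  1 × O (aromatic): no H
  1 × O (charge -1): no H
  Total hydrogens = 16.
Molecular formula: C11H16N2O7

C11H16N2O7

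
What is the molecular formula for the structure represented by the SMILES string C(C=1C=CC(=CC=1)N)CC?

Heavy atoms from the SMILES: 9 C, 1 N.
Implicit hydrogens by atom environment:
  4 × C (aromatic): 1 H each → 4
  2 × C: 2 H each → 4
  2 × C (aromatic): no H
  1 × C: 3 H
  1 × N: 2 H
  Total hydrogens = 13.
Molecular formula: C9H13N

C9H13N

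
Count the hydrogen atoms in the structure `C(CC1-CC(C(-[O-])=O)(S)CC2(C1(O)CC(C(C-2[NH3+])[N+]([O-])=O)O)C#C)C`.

24

Hydrogens are implicit in SMILES; fill each atom to its normal valence:
  5 × C: 2 H each → 10
  5 × C: 1 H each → 5
  5 × C: no H
  2 × O: 1 H each → 2
  2 × O: no H
  2 × O (charge -1): no H
  1 × C: 3 H
  1 × N (charge +1): 3 H
  1 × N (charge +1): no H
  1 × S: 1 H
  Total hydrogens = 24.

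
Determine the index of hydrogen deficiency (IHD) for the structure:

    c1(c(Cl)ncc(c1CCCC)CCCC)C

4

Molecular formula from the SMILES: C14H22ClN.
DoU = (2C + 2 + N − H − X)/2 = (2·14 + 2 + 1 − 22 − 1)/2 = 8/2 = 4.
(Structurally: 1 ring(s) + 3 π bond(s) = 4.)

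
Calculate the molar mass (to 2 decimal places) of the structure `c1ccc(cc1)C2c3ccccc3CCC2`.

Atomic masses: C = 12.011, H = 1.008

Molecular formula: C16H16.
M = 16×12.011 + 16×1.008 = 208.30 g/mol.

208.30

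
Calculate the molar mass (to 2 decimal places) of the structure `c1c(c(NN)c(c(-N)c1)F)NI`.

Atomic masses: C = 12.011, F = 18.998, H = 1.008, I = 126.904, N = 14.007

Molecular formula: C6H8FIN4.
M = 6×12.011 + 1×18.998 + 8×1.008 + 1×126.904 + 4×14.007 = 282.06 g/mol.

282.06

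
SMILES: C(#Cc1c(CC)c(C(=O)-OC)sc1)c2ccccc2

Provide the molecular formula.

C16H14O2S

Heavy atoms from the SMILES: 16 C, 2 O, 1 S.
Implicit hydrogens by atom environment:
  6 × C (aromatic): 1 H each → 6
  4 × C (aromatic): no H
  3 × C: no H
  2 × C: 3 H each → 6
  2 × O: no H
  1 × C: 2 H
  1 × S (aromatic): no H
  Total hydrogens = 14.
Molecular formula: C16H14O2S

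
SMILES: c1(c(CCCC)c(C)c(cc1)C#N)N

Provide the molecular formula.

Heavy atoms from the SMILES: 12 C, 2 N.
Implicit hydrogens by atom environment:
  4 × C (aromatic): no H
  3 × C: 2 H each → 6
  2 × C: 3 H each → 6
  2 × C (aromatic): 1 H each → 2
  1 × C: no H
  1 × N: 2 H
  1 × N: no H
  Total hydrogens = 16.
Molecular formula: C12H16N2

C12H16N2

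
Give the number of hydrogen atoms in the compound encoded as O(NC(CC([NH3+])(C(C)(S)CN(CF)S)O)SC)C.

Hydrogens are implicit in SMILES; fill each atom to its normal valence:
  3 × C: 3 H each → 9
  3 × C: 2 H each → 6
  2 × C: no H
  2 × S: 1 H each → 2
  1 × C: 1 H
  1 × F: no H
  1 × N (charge +1): 3 H
  1 × N: 1 H
  1 × N: no H
  1 × O: 1 H
  1 × O: no H
  1 × S: no H
  Total hydrogens = 23.

23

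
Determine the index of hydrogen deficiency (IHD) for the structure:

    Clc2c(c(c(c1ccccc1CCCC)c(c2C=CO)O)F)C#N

11

Molecular formula from the SMILES: C19H17ClFNO2.
DoU = (2C + 2 + N − H − X)/2 = (2·19 + 2 + 1 − 17 − 2)/2 = 22/2 = 11.
(Structurally: 2 ring(s) + 9 π bond(s) = 11.)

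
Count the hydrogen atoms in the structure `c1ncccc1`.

5

Hydrogens are implicit in SMILES; fill each atom to its normal valence:
  5 × C (aromatic): 1 H each → 5
  1 × N (aromatic): no H
  Total hydrogens = 5.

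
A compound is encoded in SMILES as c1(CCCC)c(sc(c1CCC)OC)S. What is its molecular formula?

Heavy atoms from the SMILES: 12 C, 1 O, 2 S.
Implicit hydrogens by atom environment:
  5 × C: 2 H each → 10
  4 × C (aromatic): no H
  3 × C: 3 H each → 9
  1 × O: no H
  1 × S: 1 H
  1 × S (aromatic): no H
  Total hydrogens = 20.
Molecular formula: C12H20OS2

C12H20OS2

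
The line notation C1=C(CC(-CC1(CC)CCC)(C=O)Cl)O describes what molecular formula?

Heavy atoms from the SMILES: 12 C, 1 Cl, 2 O.
Implicit hydrogens by atom environment:
  5 × C: 2 H each → 10
  3 × C: no H
  2 × C: 3 H each → 6
  2 × C: 1 H each → 2
  1 × Cl: no H
  1 × O: 1 H
  1 × O: no H
  Total hydrogens = 19.
Molecular formula: C12H19ClO2

C12H19ClO2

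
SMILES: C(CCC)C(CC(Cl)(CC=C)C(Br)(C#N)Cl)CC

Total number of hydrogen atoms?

22

Hydrogens are implicit in SMILES; fill each atom to its normal valence:
  7 × C: 2 H each → 14
  3 × C: no H
  2 × C: 3 H each → 6
  2 × C: 1 H each → 2
  2 × Cl: no H
  1 × Br: no H
  1 × N: no H
  Total hydrogens = 22.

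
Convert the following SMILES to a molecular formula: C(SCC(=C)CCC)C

Heavy atoms from the SMILES: 8 C, 1 S.
Implicit hydrogens by atom environment:
  5 × C: 2 H each → 10
  2 × C: 3 H each → 6
  1 × C: no H
  1 × S: no H
  Total hydrogens = 16.
Molecular formula: C8H16S

C8H16S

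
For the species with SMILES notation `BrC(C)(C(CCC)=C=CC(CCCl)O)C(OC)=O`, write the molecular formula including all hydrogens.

C13H20BrClO3

Heavy atoms from the SMILES: 1 Br, 13 C, 1 Cl, 3 O.
Implicit hydrogens by atom environment:
  4 × C: 2 H each → 8
  4 × C: no H
  3 × C: 3 H each → 9
  2 × C: 1 H each → 2
  2 × O: no H
  1 × Br: no H
  1 × Cl: no H
  1 × O: 1 H
  Total hydrogens = 20.
Molecular formula: C13H20BrClO3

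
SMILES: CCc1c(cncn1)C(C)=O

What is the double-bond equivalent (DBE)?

5

Molecular formula from the SMILES: C8H10N2O.
DoU = (2C + 2 + N − H − X)/2 = (2·8 + 2 + 2 − 10 − 0)/2 = 10/2 = 5.
(Structurally: 1 ring(s) + 4 π bond(s) = 5.)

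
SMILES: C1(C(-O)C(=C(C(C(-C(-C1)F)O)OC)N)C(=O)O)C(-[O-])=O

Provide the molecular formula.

C11H15FNO7-

Heavy atoms from the SMILES: 11 C, 1 F, 1 N, 7 O.
Implicit hydrogens by atom environment:
  5 × C: 1 H each → 5
  4 × C: no H
  3 × O: 1 H each → 3
  3 × O: no H
  1 × C: 3 H
  1 × C: 2 H
  1 × F: no H
  1 × N: 2 H
  1 × O (charge -1): no H
  Total hydrogens = 15.
Net charge -1.
Molecular formula: C11H15FNO7-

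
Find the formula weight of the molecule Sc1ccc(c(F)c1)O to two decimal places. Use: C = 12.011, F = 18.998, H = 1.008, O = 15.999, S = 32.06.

Molecular formula: C6H5FOS.
M = 6×12.011 + 1×18.998 + 5×1.008 + 1×15.999 + 1×32.06 = 144.16 g/mol.

144.16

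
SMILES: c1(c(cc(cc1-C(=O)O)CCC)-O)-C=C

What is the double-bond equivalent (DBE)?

Molecular formula from the SMILES: C12H14O3.
DoU = (2C + 2 + N − H − X)/2 = (2·12 + 2 + 0 − 14 − 0)/2 = 12/2 = 6.
(Structurally: 1 ring(s) + 5 π bond(s) = 6.)

6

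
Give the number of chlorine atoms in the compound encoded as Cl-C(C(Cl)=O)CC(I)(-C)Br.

The symbol for chlorine appears 2 times in the SMILES.

2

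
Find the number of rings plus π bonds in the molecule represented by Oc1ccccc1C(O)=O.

5

Molecular formula from the SMILES: C7H6O3.
DoU = (2C + 2 + N − H − X)/2 = (2·7 + 2 + 0 − 6 − 0)/2 = 10/2 = 5.
(Structurally: 1 ring(s) + 4 π bond(s) = 5.)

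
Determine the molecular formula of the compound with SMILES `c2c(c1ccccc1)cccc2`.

Heavy atoms from the SMILES: 12 C.
Implicit hydrogens by atom environment:
  10 × C (aromatic): 1 H each → 10
  2 × C (aromatic): no H
  Total hydrogens = 10.
Molecular formula: C12H10

C12H10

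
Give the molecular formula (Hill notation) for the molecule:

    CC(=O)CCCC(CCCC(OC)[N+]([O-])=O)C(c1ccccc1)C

Heavy atoms from the SMILES: 19 C, 1 N, 4 O.
Implicit hydrogens by atom environment:
  6 × C: 2 H each → 12
  5 × C (aromatic): 1 H each → 5
  3 × C: 3 H each → 9
  3 × C: 1 H each → 3
  3 × O: no H
  1 × C: no H
  1 × C (aromatic): no H
  1 × N (charge +1): no H
  1 × O (charge -1): no H
  Total hydrogens = 29.
Molecular formula: C19H29NO4

C19H29NO4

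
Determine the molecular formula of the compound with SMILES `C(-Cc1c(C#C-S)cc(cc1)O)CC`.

C12H14OS

Heavy atoms from the SMILES: 12 C, 1 O, 1 S.
Implicit hydrogens by atom environment:
  3 × C: 2 H each → 6
  3 × C (aromatic): 1 H each → 3
  3 × C (aromatic): no H
  2 × C: no H
  1 × C: 3 H
  1 × O: 1 H
  1 × S: 1 H
  Total hydrogens = 14.
Molecular formula: C12H14OS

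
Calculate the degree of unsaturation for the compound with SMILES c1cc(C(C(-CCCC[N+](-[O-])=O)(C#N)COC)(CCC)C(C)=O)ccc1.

Molecular formula from the SMILES: C20H28N2O4.
DoU = (2C + 2 + N − H − X)/2 = (2·20 + 2 + 2 − 28 − 0)/2 = 16/2 = 8.
(Structurally: 1 ring(s) + 7 π bond(s) = 8.)

8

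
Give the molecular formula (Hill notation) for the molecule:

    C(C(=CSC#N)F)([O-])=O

C4HFNO2S-

Heavy atoms from the SMILES: 4 C, 1 F, 1 N, 2 O, 1 S.
Implicit hydrogens by atom environment:
  3 × C: no H
  1 × C: 1 H
  1 × F: no H
  1 × N: no H
  1 × O: no H
  1 × O (charge -1): no H
  1 × S: no H
  Total hydrogens = 1.
Net charge -1.
Molecular formula: C4HFNO2S-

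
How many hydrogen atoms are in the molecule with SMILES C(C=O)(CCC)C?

Hydrogens are implicit in SMILES; fill each atom to its normal valence:
  2 × C: 3 H each → 6
  2 × C: 2 H each → 4
  2 × C: 1 H each → 2
  1 × O: no H
  Total hydrogens = 12.

12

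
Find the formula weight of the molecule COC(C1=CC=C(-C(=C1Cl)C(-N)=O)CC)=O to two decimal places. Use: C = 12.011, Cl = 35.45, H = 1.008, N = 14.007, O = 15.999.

241.67

Molecular formula: C11H12ClNO3.
M = 11×12.011 + 1×35.45 + 12×1.008 + 1×14.007 + 3×15.999 = 241.67 g/mol.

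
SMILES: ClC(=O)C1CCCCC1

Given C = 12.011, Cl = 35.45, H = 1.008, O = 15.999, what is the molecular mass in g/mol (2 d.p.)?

146.61

Molecular formula: C7H11ClO.
M = 7×12.011 + 1×35.45 + 11×1.008 + 1×15.999 = 146.61 g/mol.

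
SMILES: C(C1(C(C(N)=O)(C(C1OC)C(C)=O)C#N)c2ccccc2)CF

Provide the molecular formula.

C17H19FN2O3

Heavy atoms from the SMILES: 17 C, 1 F, 2 N, 3 O.
Implicit hydrogens by atom environment:
  5 × C (aromatic): 1 H each → 5
  5 × C: no H
  3 × O: no H
  2 × C: 3 H each → 6
  2 × C: 2 H each → 4
  2 × C: 1 H each → 2
  1 × C (aromatic): no H
  1 × F: no H
  1 × N: 2 H
  1 × N: no H
  Total hydrogens = 19.
Molecular formula: C17H19FN2O3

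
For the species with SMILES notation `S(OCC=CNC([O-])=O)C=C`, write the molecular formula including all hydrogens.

Heavy atoms from the SMILES: 6 C, 1 N, 3 O, 1 S.
Implicit hydrogens by atom environment:
  3 × C: 1 H each → 3
  2 × C: 2 H each → 4
  2 × O: no H
  1 × C: no H
  1 × N: 1 H
  1 × O (charge -1): no H
  1 × S: no H
  Total hydrogens = 8.
Net charge -1.
Molecular formula: C6H8NO3S-

C6H8NO3S-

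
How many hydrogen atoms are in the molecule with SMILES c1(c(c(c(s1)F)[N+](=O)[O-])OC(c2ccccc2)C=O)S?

8

Hydrogens are implicit in SMILES; fill each atom to its normal valence:
  5 × C (aromatic): 1 H each → 5
  5 × C (aromatic): no H
  3 × O: no H
  2 × C: 1 H each → 2
  1 × F: no H
  1 × N (charge +1): no H
  1 × O (charge -1): no H
  1 × S: 1 H
  1 × S (aromatic): no H
  Total hydrogens = 8.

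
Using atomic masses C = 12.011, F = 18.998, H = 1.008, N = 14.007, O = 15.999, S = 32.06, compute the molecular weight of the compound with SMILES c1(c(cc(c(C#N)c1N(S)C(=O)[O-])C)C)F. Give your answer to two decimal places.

Molecular formula: C10H8FN2O2S-.
M = 10×12.011 + 1×18.998 + 8×1.008 + 2×14.007 + 2×15.999 + 1×32.06 = 239.24 g/mol.

239.24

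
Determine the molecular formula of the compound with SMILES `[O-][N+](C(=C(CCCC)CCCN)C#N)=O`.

Heavy atoms from the SMILES: 10 C, 3 N, 2 O.
Implicit hydrogens by atom environment:
  6 × C: 2 H each → 12
  3 × C: no H
  1 × C: 3 H
  1 × N: 2 H
  1 × N: no H
  1 × N (charge +1): no H
  1 × O: no H
  1 × O (charge -1): no H
  Total hydrogens = 17.
Molecular formula: C10H17N3O2

C10H17N3O2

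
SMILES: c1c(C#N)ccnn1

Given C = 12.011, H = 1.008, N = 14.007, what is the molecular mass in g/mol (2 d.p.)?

Molecular formula: C5H3N3.
M = 5×12.011 + 3×1.008 + 3×14.007 = 105.10 g/mol.

105.10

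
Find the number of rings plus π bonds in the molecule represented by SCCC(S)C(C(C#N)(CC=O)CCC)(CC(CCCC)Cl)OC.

3

Molecular formula from the SMILES: C18H32ClNO2S2.
DoU = (2C + 2 + N − H − X)/2 = (2·18 + 2 + 1 − 32 − 1)/2 = 6/2 = 3.
(Structurally: 0 ring(s) + 3 π bond(s) = 3.)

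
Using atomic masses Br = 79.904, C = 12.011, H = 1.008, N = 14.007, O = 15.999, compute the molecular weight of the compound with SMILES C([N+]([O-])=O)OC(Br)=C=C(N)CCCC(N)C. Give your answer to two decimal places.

294.15

Molecular formula: C9H16BrN3O3.
M = 1×79.904 + 9×12.011 + 16×1.008 + 3×14.007 + 3×15.999 = 294.15 g/mol.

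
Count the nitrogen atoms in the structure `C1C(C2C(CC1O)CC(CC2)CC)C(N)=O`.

1

The symbol for nitrogen appears 1 time in the SMILES.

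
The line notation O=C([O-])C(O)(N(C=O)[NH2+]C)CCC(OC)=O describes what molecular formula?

C8H14N2O6

Heavy atoms from the SMILES: 8 C, 2 N, 6 O.
Implicit hydrogens by atom environment:
  4 × O: no H
  3 × C: no H
  2 × C: 3 H each → 6
  2 × C: 2 H each → 4
  1 × C: 1 H
  1 × N (charge +1): 2 H
  1 × N: no H
  1 × O: 1 H
  1 × O (charge -1): no H
  Total hydrogens = 14.
Molecular formula: C8H14N2O6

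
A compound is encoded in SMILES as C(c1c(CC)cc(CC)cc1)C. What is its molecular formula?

Heavy atoms from the SMILES: 12 C.
Implicit hydrogens by atom environment:
  3 × C: 3 H each → 9
  3 × C: 2 H each → 6
  3 × C (aromatic): 1 H each → 3
  3 × C (aromatic): no H
  Total hydrogens = 18.
Molecular formula: C12H18

C12H18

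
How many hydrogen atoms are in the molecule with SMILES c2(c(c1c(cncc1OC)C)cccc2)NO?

14

Hydrogens are implicit in SMILES; fill each atom to its normal valence:
  6 × C (aromatic): 1 H each → 6
  5 × C (aromatic): no H
  2 × C: 3 H each → 6
  1 × N: 1 H
  1 × N (aromatic): no H
  1 × O: 1 H
  1 × O: no H
  Total hydrogens = 14.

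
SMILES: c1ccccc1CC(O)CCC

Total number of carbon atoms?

11

The symbol for carbon appears 11 times in the SMILES. Lowercase c denotes aromatic carbon and counts toward C.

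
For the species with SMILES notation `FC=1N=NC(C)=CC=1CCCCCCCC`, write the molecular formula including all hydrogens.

C13H21FN2

Heavy atoms from the SMILES: 13 C, 1 F, 2 N.
Implicit hydrogens by atom environment:
  7 × C: 2 H each → 14
  3 × C (aromatic): no H
  2 × C: 3 H each → 6
  2 × N (aromatic): no H
  1 × C (aromatic): 1 H
  1 × F: no H
  Total hydrogens = 21.
Molecular formula: C13H21FN2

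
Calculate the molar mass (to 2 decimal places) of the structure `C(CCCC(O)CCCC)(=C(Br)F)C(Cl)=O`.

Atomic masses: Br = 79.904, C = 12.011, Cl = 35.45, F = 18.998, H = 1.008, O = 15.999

Molecular formula: C11H17BrClFO2.
M = 1×79.904 + 11×12.011 + 1×35.45 + 1×18.998 + 17×1.008 + 2×15.999 = 315.61 g/mol.

315.61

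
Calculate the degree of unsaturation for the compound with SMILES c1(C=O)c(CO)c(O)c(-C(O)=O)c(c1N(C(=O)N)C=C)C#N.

10

Molecular formula from the SMILES: C13H11N3O6.
DoU = (2C + 2 + N − H − X)/2 = (2·13 + 2 + 3 − 11 − 0)/2 = 20/2 = 10.
(Structurally: 1 ring(s) + 9 π bond(s) = 10.)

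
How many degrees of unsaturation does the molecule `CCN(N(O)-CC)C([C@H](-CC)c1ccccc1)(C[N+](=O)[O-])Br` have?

Molecular formula from the SMILES: C15H24BrN3O3.
DoU = (2C + 2 + N − H − X)/2 = (2·15 + 2 + 3 − 24 − 1)/2 = 10/2 = 5.
(Structurally: 1 ring(s) + 4 π bond(s) = 5.)

5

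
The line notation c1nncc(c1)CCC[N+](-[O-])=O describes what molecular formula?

Heavy atoms from the SMILES: 7 C, 3 N, 2 O.
Implicit hydrogens by atom environment:
  3 × C: 2 H each → 6
  3 × C (aromatic): 1 H each → 3
  2 × N (aromatic): no H
  1 × C (aromatic): no H
  1 × N (charge +1): no H
  1 × O: no H
  1 × O (charge -1): no H
  Total hydrogens = 9.
Molecular formula: C7H9N3O2

C7H9N3O2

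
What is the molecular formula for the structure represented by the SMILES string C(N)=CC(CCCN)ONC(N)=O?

C7H16N4O2

Heavy atoms from the SMILES: 7 C, 4 N, 2 O.
Implicit hydrogens by atom environment:
  3 × C: 2 H each → 6
  3 × C: 1 H each → 3
  3 × N: 2 H each → 6
  2 × O: no H
  1 × C: no H
  1 × N: 1 H
  Total hydrogens = 16.
Molecular formula: C7H16N4O2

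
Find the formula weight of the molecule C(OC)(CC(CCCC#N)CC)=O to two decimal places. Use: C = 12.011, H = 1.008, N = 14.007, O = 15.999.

Molecular formula: C10H17NO2.
M = 10×12.011 + 17×1.008 + 1×14.007 + 2×15.999 = 183.25 g/mol.

183.25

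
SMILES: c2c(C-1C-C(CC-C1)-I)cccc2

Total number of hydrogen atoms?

15

Hydrogens are implicit in SMILES; fill each atom to its normal valence:
  5 × C (aromatic): 1 H each → 5
  4 × C: 2 H each → 8
  2 × C: 1 H each → 2
  1 × C (aromatic): no H
  1 × I: no H
  Total hydrogens = 15.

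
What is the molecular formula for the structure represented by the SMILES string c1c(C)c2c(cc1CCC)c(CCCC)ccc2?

C18H24

Heavy atoms from the SMILES: 18 C.
Implicit hydrogens by atom environment:
  5 × C: 2 H each → 10
  5 × C (aromatic): 1 H each → 5
  5 × C (aromatic): no H
  3 × C: 3 H each → 9
  Total hydrogens = 24.
Molecular formula: C18H24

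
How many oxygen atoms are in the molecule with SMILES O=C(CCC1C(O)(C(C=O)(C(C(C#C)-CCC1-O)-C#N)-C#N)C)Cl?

4

The symbol for oxygen appears 4 times in the SMILES.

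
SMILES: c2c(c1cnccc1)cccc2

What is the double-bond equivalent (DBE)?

Molecular formula from the SMILES: C11H9N.
DoU = (2C + 2 + N − H − X)/2 = (2·11 + 2 + 1 − 9 − 0)/2 = 16/2 = 8.
(Structurally: 2 ring(s) + 6 π bond(s) = 8.)

8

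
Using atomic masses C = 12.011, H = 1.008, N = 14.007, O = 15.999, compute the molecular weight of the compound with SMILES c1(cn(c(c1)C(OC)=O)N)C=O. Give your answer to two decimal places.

Molecular formula: C7H8N2O3.
M = 7×12.011 + 8×1.008 + 2×14.007 + 3×15.999 = 168.15 g/mol.

168.15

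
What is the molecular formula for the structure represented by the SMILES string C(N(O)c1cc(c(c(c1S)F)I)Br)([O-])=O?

C7H3BrFINO3S-

Heavy atoms from the SMILES: 1 Br, 7 C, 1 F, 1 I, 1 N, 3 O, 1 S.
Implicit hydrogens by atom environment:
  5 × C (aromatic): no H
  1 × Br: no H
  1 × C (aromatic): 1 H
  1 × C: no H
  1 × F: no H
  1 × I: no H
  1 × N: no H
  1 × O: 1 H
  1 × O: no H
  1 × O (charge -1): no H
  1 × S: 1 H
  Total hydrogens = 3.
Net charge -1.
Molecular formula: C7H3BrFINO3S-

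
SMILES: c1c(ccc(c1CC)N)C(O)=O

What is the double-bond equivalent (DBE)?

5

Molecular formula from the SMILES: C9H11NO2.
DoU = (2C + 2 + N − H − X)/2 = (2·9 + 2 + 1 − 11 − 0)/2 = 10/2 = 5.
(Structurally: 1 ring(s) + 4 π bond(s) = 5.)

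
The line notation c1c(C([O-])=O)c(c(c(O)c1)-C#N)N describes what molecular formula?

Heavy atoms from the SMILES: 8 C, 2 N, 3 O.
Implicit hydrogens by atom environment:
  4 × C (aromatic): no H
  2 × C (aromatic): 1 H each → 2
  2 × C: no H
  1 × N: 2 H
  1 × N: no H
  1 × O: 1 H
  1 × O: no H
  1 × O (charge -1): no H
  Total hydrogens = 5.
Net charge -1.
Molecular formula: C8H5N2O3-

C8H5N2O3-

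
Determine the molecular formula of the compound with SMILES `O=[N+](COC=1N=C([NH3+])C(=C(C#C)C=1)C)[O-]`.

Heavy atoms from the SMILES: 9 C, 3 N, 3 O.
Implicit hydrogens by atom environment:
  4 × C (aromatic): no H
  2 × O: no H
  1 × C: 3 H
  1 × C: 2 H
  1 × C (aromatic): 1 H
  1 × C: 1 H
  1 × C: no H
  1 × N (charge +1): 3 H
  1 × N (aromatic): no H
  1 × N (charge +1): no H
  1 × O (charge -1): no H
  Total hydrogens = 10.
Net charge +1.
Molecular formula: C9H10N3O3+

C9H10N3O3+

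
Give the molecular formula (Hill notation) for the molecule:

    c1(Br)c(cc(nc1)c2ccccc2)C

C12H10BrN

Heavy atoms from the SMILES: 1 Br, 12 C, 1 N.
Implicit hydrogens by atom environment:
  7 × C (aromatic): 1 H each → 7
  4 × C (aromatic): no H
  1 × Br: no H
  1 × C: 3 H
  1 × N (aromatic): no H
  Total hydrogens = 10.
Molecular formula: C12H10BrN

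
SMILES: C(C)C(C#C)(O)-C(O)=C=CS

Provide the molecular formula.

Heavy atoms from the SMILES: 8 C, 2 O, 1 S.
Implicit hydrogens by atom environment:
  4 × C: no H
  2 × C: 1 H each → 2
  2 × O: 1 H each → 2
  1 × C: 3 H
  1 × C: 2 H
  1 × S: 1 H
  Total hydrogens = 10.
Molecular formula: C8H10O2S

C8H10O2S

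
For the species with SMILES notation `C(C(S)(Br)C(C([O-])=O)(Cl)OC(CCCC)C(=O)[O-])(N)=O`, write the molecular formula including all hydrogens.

Heavy atoms from the SMILES: 1 Br, 10 C, 1 Cl, 1 N, 6 O, 1 S.
Implicit hydrogens by atom environment:
  5 × C: no H
  4 × O: no H
  3 × C: 2 H each → 6
  2 × O (charge -1): no H
  1 × Br: no H
  1 × C: 3 H
  1 × C: 1 H
  1 × Cl: no H
  1 × N: 2 H
  1 × S: 1 H
  Total hydrogens = 13.
Net charge -2.
Molecular formula: [C10H13BrClNO6S]2-

[C10H13BrClNO6S]2-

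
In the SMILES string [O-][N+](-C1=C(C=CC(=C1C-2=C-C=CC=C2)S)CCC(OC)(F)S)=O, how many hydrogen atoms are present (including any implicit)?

16

Hydrogens are implicit in SMILES; fill each atom to its normal valence:
  7 × C (aromatic): 1 H each → 7
  5 × C (aromatic): no H
  2 × C: 2 H each → 4
  2 × O: no H
  2 × S: 1 H each → 2
  1 × C: 3 H
  1 × C: no H
  1 × F: no H
  1 × N (charge +1): no H
  1 × O (charge -1): no H
  Total hydrogens = 16.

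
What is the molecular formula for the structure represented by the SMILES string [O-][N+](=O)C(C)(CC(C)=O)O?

C5H9NO4

Heavy atoms from the SMILES: 5 C, 1 N, 4 O.
Implicit hydrogens by atom environment:
  2 × C: 3 H each → 6
  2 × C: no H
  2 × O: no H
  1 × C: 2 H
  1 × N (charge +1): no H
  1 × O: 1 H
  1 × O (charge -1): no H
  Total hydrogens = 9.
Molecular formula: C5H9NO4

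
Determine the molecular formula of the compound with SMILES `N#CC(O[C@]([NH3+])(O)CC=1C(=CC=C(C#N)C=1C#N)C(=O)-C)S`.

Heavy atoms from the SMILES: 14 C, 4 N, 3 O, 1 S.
Implicit hydrogens by atom environment:
  5 × C: no H
  4 × C (aromatic): no H
  3 × N: no H
  2 × C (aromatic): 1 H each → 2
  2 × O: no H
  1 × C: 3 H
  1 × C: 2 H
  1 × C: 1 H
  1 × N (charge +1): 3 H
  1 × O: 1 H
  1 × S: 1 H
  Total hydrogens = 13.
Net charge +1.
Molecular formula: C14H13N4O3S+

C14H13N4O3S+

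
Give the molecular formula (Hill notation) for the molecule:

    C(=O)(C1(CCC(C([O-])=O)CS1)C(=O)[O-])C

[C9H10O5S]2-

Heavy atoms from the SMILES: 9 C, 5 O, 1 S.
Implicit hydrogens by atom environment:
  4 × C: no H
  3 × C: 2 H each → 6
  3 × O: no H
  2 × O (charge -1): no H
  1 × C: 3 H
  1 × C: 1 H
  1 × S: no H
  Total hydrogens = 10.
Net charge -2.
Molecular formula: [C9H10O5S]2-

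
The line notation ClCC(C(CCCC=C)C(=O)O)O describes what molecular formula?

C9H15ClO3

Heavy atoms from the SMILES: 9 C, 1 Cl, 3 O.
Implicit hydrogens by atom environment:
  5 × C: 2 H each → 10
  3 × C: 1 H each → 3
  2 × O: 1 H each → 2
  1 × C: no H
  1 × Cl: no H
  1 × O: no H
  Total hydrogens = 15.
Molecular formula: C9H15ClO3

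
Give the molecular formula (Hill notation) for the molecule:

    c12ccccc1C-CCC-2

Heavy atoms from the SMILES: 10 C.
Implicit hydrogens by atom environment:
  4 × C: 2 H each → 8
  4 × C (aromatic): 1 H each → 4
  2 × C (aromatic): no H
  Total hydrogens = 12.
Molecular formula: C10H12

C10H12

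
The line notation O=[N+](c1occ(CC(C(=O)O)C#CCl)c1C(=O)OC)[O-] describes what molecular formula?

C11H8ClNO7

Heavy atoms from the SMILES: 11 C, 1 Cl, 1 N, 7 O.
Implicit hydrogens by atom environment:
  4 × C: no H
  4 × O: no H
  3 × C (aromatic): no H
  1 × C: 3 H
  1 × C: 2 H
  1 × C (aromatic): 1 H
  1 × C: 1 H
  1 × Cl: no H
  1 × N (charge +1): no H
  1 × O: 1 H
  1 × O (aromatic): no H
  1 × O (charge -1): no H
  Total hydrogens = 8.
Molecular formula: C11H8ClNO7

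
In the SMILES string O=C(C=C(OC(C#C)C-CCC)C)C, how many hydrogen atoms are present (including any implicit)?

18

Hydrogens are implicit in SMILES; fill each atom to its normal valence:
  3 × C: 3 H each → 9
  3 × C: 2 H each → 6
  3 × C: 1 H each → 3
  3 × C: no H
  2 × O: no H
  Total hydrogens = 18.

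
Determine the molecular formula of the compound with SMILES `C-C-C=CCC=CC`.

C8H14

Heavy atoms from the SMILES: 8 C.
Implicit hydrogens by atom environment:
  4 × C: 1 H each → 4
  2 × C: 3 H each → 6
  2 × C: 2 H each → 4
  Total hydrogens = 14.
Molecular formula: C8H14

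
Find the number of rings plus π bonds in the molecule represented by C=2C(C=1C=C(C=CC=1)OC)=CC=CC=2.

Molecular formula from the SMILES: C13H12O.
DoU = (2C + 2 + N − H − X)/2 = (2·13 + 2 + 0 − 12 − 0)/2 = 16/2 = 8.
(Structurally: 2 ring(s) + 6 π bond(s) = 8.)

8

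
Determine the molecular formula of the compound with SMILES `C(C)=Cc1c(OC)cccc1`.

C10H12O

Heavy atoms from the SMILES: 10 C, 1 O.
Implicit hydrogens by atom environment:
  4 × C (aromatic): 1 H each → 4
  2 × C: 3 H each → 6
  2 × C: 1 H each → 2
  2 × C (aromatic): no H
  1 × O: no H
  Total hydrogens = 12.
Molecular formula: C10H12O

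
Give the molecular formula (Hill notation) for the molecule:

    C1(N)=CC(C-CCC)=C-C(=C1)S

Heavy atoms from the SMILES: 10 C, 1 N, 1 S.
Implicit hydrogens by atom environment:
  3 × C: 2 H each → 6
  3 × C (aromatic): 1 H each → 3
  3 × C (aromatic): no H
  1 × C: 3 H
  1 × N: 2 H
  1 × S: 1 H
  Total hydrogens = 15.
Molecular formula: C10H15NS

C10H15NS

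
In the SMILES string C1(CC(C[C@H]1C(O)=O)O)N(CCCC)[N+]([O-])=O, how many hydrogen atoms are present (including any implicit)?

18

Hydrogens are implicit in SMILES; fill each atom to its normal valence:
  5 × C: 2 H each → 10
  3 × C: 1 H each → 3
  2 × O: 1 H each → 2
  2 × O: no H
  1 × C: 3 H
  1 × C: no H
  1 × N: no H
  1 × N (charge +1): no H
  1 × O (charge -1): no H
  Total hydrogens = 18.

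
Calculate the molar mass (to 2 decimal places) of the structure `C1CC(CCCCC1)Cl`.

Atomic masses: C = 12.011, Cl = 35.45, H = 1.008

146.66

Molecular formula: C8H15Cl.
M = 8×12.011 + 1×35.45 + 15×1.008 = 146.66 g/mol.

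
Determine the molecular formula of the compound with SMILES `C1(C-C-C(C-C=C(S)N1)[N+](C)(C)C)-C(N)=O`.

C11H22N3OS+

Heavy atoms from the SMILES: 11 C, 3 N, 1 O, 1 S.
Implicit hydrogens by atom environment:
  3 × C: 3 H each → 9
  3 × C: 2 H each → 6
  3 × C: 1 H each → 3
  2 × C: no H
  1 × N: 2 H
  1 × N: 1 H
  1 × N (charge +1): no H
  1 × O: no H
  1 × S: 1 H
  Total hydrogens = 22.
Net charge +1.
Molecular formula: C11H22N3OS+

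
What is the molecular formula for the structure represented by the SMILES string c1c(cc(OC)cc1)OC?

C8H10O2

Heavy atoms from the SMILES: 8 C, 2 O.
Implicit hydrogens by atom environment:
  4 × C (aromatic): 1 H each → 4
  2 × C: 3 H each → 6
  2 × C (aromatic): no H
  2 × O: no H
  Total hydrogens = 10.
Molecular formula: C8H10O2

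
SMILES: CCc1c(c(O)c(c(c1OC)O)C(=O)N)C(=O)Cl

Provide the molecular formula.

Heavy atoms from the SMILES: 11 C, 1 Cl, 1 N, 5 O.
Implicit hydrogens by atom environment:
  6 × C (aromatic): no H
  3 × O: no H
  2 × C: 3 H each → 6
  2 × C: no H
  2 × O: 1 H each → 2
  1 × C: 2 H
  1 × Cl: no H
  1 × N: 2 H
  Total hydrogens = 12.
Molecular formula: C11H12ClNO5

C11H12ClNO5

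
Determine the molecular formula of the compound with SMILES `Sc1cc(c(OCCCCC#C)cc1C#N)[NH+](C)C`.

Heavy atoms from the SMILES: 15 C, 2 N, 1 O, 1 S.
Implicit hydrogens by atom environment:
  4 × C: 2 H each → 8
  4 × C (aromatic): no H
  2 × C: 3 H each → 6
  2 × C (aromatic): 1 H each → 2
  2 × C: no H
  1 × C: 1 H
  1 × N (charge +1): 1 H
  1 × N: no H
  1 × O: no H
  1 × S: 1 H
  Total hydrogens = 19.
Net charge +1.
Molecular formula: C15H19N2OS+

C15H19N2OS+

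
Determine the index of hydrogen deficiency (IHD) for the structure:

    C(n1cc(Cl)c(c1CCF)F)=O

Molecular formula from the SMILES: C7H6ClF2NO.
DoU = (2C + 2 + N − H − X)/2 = (2·7 + 2 + 1 − 6 − 3)/2 = 8/2 = 4.
(Structurally: 1 ring(s) + 3 π bond(s) = 4.)

4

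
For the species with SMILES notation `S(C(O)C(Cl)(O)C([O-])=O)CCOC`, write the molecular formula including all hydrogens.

C6H10ClO5S-

Heavy atoms from the SMILES: 6 C, 1 Cl, 5 O, 1 S.
Implicit hydrogens by atom environment:
  2 × C: 2 H each → 4
  2 × C: no H
  2 × O: 1 H each → 2
  2 × O: no H
  1 × C: 3 H
  1 × C: 1 H
  1 × Cl: no H
  1 × O (charge -1): no H
  1 × S: no H
  Total hydrogens = 10.
Net charge -1.
Molecular formula: C6H10ClO5S-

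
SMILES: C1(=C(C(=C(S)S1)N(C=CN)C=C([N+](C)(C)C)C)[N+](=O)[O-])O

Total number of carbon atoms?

12

The symbol for carbon appears 12 times in the SMILES.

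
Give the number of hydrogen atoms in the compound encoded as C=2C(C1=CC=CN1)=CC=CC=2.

Hydrogens are implicit in SMILES; fill each atom to its normal valence:
  8 × C (aromatic): 1 H each → 8
  2 × C (aromatic): no H
  1 × N (aromatic): 1 H
  Total hydrogens = 9.

9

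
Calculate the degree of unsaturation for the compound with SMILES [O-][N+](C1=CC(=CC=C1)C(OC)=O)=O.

Molecular formula from the SMILES: C8H7NO4.
DoU = (2C + 2 + N − H − X)/2 = (2·8 + 2 + 1 − 7 − 0)/2 = 12/2 = 6.
(Structurally: 1 ring(s) + 5 π bond(s) = 6.)

6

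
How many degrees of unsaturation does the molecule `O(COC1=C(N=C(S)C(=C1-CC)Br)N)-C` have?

Molecular formula from the SMILES: C9H13BrN2O2S.
DoU = (2C + 2 + N − H − X)/2 = (2·9 + 2 + 2 − 13 − 1)/2 = 8/2 = 4.
(Structurally: 1 ring(s) + 3 π bond(s) = 4.)

4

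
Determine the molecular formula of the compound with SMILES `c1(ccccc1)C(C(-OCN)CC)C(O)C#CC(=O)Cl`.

Heavy atoms from the SMILES: 15 C, 1 Cl, 1 N, 3 O.
Implicit hydrogens by atom environment:
  5 × C (aromatic): 1 H each → 5
  3 × C: 1 H each → 3
  3 × C: no H
  2 × C: 2 H each → 4
  2 × O: no H
  1 × C: 3 H
  1 × C (aromatic): no H
  1 × Cl: no H
  1 × N: 2 H
  1 × O: 1 H
  Total hydrogens = 18.
Molecular formula: C15H18ClNO3

C15H18ClNO3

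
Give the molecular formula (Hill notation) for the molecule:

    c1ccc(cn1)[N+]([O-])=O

C5H4N2O2

Heavy atoms from the SMILES: 5 C, 2 N, 2 O.
Implicit hydrogens by atom environment:
  4 × C (aromatic): 1 H each → 4
  1 × C (aromatic): no H
  1 × N (aromatic): no H
  1 × N (charge +1): no H
  1 × O: no H
  1 × O (charge -1): no H
  Total hydrogens = 4.
Molecular formula: C5H4N2O2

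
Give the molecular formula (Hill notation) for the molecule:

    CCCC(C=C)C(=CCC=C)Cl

C11H17Cl

Heavy atoms from the SMILES: 11 C, 1 Cl.
Implicit hydrogens by atom environment:
  5 × C: 2 H each → 10
  4 × C: 1 H each → 4
  1 × C: 3 H
  1 × C: no H
  1 × Cl: no H
  Total hydrogens = 17.
Molecular formula: C11H17Cl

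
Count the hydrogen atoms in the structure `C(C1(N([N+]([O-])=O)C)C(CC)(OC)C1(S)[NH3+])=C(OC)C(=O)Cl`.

Hydrogens are implicit in SMILES; fill each atom to its normal valence:
  5 × C: no H
  4 × C: 3 H each → 12
  4 × O: no H
  1 × C: 2 H
  1 × C: 1 H
  1 × Cl: no H
  1 × N (charge +1): 3 H
  1 × N: no H
  1 × N (charge +1): no H
  1 × O (charge -1): no H
  1 × S: 1 H
  Total hydrogens = 19.

19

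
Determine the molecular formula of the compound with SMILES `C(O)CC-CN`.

Heavy atoms from the SMILES: 4 C, 1 N, 1 O.
Implicit hydrogens by atom environment:
  4 × C: 2 H each → 8
  1 × N: 2 H
  1 × O: 1 H
  Total hydrogens = 11.
Molecular formula: C4H11NO

C4H11NO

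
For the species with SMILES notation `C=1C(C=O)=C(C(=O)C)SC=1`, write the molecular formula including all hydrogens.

Heavy atoms from the SMILES: 7 C, 2 O, 1 S.
Implicit hydrogens by atom environment:
  2 × C (aromatic): 1 H each → 2
  2 × C (aromatic): no H
  2 × O: no H
  1 × C: 3 H
  1 × C: 1 H
  1 × C: no H
  1 × S (aromatic): no H
  Total hydrogens = 6.
Molecular formula: C7H6O2S

C7H6O2S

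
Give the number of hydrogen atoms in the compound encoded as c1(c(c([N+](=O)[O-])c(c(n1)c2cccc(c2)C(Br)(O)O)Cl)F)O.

7

Hydrogens are implicit in SMILES; fill each atom to its normal valence:
  7 × C (aromatic): no H
  4 × C (aromatic): 1 H each → 4
  3 × O: 1 H each → 3
  1 × Br: no H
  1 × C: no H
  1 × Cl: no H
  1 × F: no H
  1 × N (aromatic): no H
  1 × N (charge +1): no H
  1 × O: no H
  1 × O (charge -1): no H
  Total hydrogens = 7.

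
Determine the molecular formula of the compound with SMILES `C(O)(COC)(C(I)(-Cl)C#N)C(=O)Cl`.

Heavy atoms from the SMILES: 6 C, 2 Cl, 1 I, 1 N, 3 O.
Implicit hydrogens by atom environment:
  4 × C: no H
  2 × Cl: no H
  2 × O: no H
  1 × C: 3 H
  1 × C: 2 H
  1 × I: no H
  1 × N: no H
  1 × O: 1 H
  Total hydrogens = 6.
Molecular formula: C6H6Cl2INO3

C6H6Cl2INO3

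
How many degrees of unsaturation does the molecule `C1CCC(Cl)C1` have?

Molecular formula from the SMILES: C5H9Cl.
DoU = (2C + 2 + N − H − X)/2 = (2·5 + 2 + 0 − 9 − 1)/2 = 2/2 = 1.
(Structurally: 1 ring(s) + 0 π bond(s) = 1.)

1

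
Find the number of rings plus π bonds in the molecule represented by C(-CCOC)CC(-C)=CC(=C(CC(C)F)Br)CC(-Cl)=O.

Molecular formula from the SMILES: C15H23BrClFO2.
DoU = (2C + 2 + N − H − X)/2 = (2·15 + 2 + 0 − 23 − 3)/2 = 6/2 = 3.
(Structurally: 0 ring(s) + 3 π bond(s) = 3.)

3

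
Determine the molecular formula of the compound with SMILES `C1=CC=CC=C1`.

C6H6

Heavy atoms from the SMILES: 6 C.
Implicit hydrogens by atom environment:
  6 × C (aromatic): 1 H each → 6
  Total hydrogens = 6.
Molecular formula: C6H6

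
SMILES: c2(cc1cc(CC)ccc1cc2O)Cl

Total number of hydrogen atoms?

11

Hydrogens are implicit in SMILES; fill each atom to its normal valence:
  5 × C (aromatic): 1 H each → 5
  5 × C (aromatic): no H
  1 × C: 3 H
  1 × C: 2 H
  1 × Cl: no H
  1 × O: 1 H
  Total hydrogens = 11.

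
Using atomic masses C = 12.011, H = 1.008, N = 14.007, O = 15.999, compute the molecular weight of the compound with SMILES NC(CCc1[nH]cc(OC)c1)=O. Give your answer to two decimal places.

Molecular formula: C8H12N2O2.
M = 8×12.011 + 12×1.008 + 2×14.007 + 2×15.999 = 168.20 g/mol.

168.20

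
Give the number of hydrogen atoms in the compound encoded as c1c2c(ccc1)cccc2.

8

Hydrogens are implicit in SMILES; fill each atom to its normal valence:
  8 × C (aromatic): 1 H each → 8
  2 × C (aromatic): no H
  Total hydrogens = 8.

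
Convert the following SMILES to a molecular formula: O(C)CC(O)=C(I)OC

C5H9IO3

Heavy atoms from the SMILES: 5 C, 1 I, 3 O.
Implicit hydrogens by atom environment:
  2 × C: 3 H each → 6
  2 × C: no H
  2 × O: no H
  1 × C: 2 H
  1 × I: no H
  1 × O: 1 H
  Total hydrogens = 9.
Molecular formula: C5H9IO3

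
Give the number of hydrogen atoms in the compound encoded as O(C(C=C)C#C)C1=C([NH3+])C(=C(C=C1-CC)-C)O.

18

Hydrogens are implicit in SMILES; fill each atom to its normal valence:
  5 × C (aromatic): no H
  3 × C: 1 H each → 3
  2 × C: 3 H each → 6
  2 × C: 2 H each → 4
  1 × C (aromatic): 1 H
  1 × C: no H
  1 × N (charge +1): 3 H
  1 × O: 1 H
  1 × O: no H
  Total hydrogens = 18.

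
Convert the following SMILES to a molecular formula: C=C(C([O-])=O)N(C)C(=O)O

C5H6NO4-

Heavy atoms from the SMILES: 5 C, 1 N, 4 O.
Implicit hydrogens by atom environment:
  3 × C: no H
  2 × O: no H
  1 × C: 3 H
  1 × C: 2 H
  1 × N: no H
  1 × O: 1 H
  1 × O (charge -1): no H
  Total hydrogens = 6.
Net charge -1.
Molecular formula: C5H6NO4-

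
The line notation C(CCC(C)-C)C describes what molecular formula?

Heavy atoms from the SMILES: 7 C.
Implicit hydrogens by atom environment:
  3 × C: 3 H each → 9
  3 × C: 2 H each → 6
  1 × C: 1 H
  Total hydrogens = 16.
Molecular formula: C7H16

C7H16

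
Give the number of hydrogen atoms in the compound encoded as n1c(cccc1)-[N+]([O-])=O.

4

Hydrogens are implicit in SMILES; fill each atom to its normal valence:
  4 × C (aromatic): 1 H each → 4
  1 × C (aromatic): no H
  1 × N (aromatic): no H
  1 × N (charge +1): no H
  1 × O: no H
  1 × O (charge -1): no H
  Total hydrogens = 4.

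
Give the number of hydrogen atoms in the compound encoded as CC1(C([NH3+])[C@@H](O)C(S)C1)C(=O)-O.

14

Hydrogens are implicit in SMILES; fill each atom to its normal valence:
  3 × C: 1 H each → 3
  2 × C: no H
  2 × O: 1 H each → 2
  1 × C: 3 H
  1 × C: 2 H
  1 × N (charge +1): 3 H
  1 × O: no H
  1 × S: 1 H
  Total hydrogens = 14.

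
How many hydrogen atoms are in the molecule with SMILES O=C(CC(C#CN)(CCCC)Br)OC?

16

Hydrogens are implicit in SMILES; fill each atom to its normal valence:
  4 × C: 2 H each → 8
  4 × C: no H
  2 × C: 3 H each → 6
  2 × O: no H
  1 × Br: no H
  1 × N: 2 H
  Total hydrogens = 16.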